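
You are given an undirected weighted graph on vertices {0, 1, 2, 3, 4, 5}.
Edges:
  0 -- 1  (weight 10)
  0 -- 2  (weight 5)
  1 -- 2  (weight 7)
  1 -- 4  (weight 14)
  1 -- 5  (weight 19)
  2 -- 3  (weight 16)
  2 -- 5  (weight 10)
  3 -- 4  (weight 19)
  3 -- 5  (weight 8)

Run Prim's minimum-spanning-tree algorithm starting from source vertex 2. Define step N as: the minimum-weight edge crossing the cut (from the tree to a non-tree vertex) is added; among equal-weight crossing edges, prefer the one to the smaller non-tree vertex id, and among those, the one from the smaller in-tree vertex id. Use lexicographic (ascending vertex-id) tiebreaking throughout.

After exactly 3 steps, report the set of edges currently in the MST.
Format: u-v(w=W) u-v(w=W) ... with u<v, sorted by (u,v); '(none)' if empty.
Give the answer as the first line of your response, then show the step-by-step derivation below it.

0-2(w=5) 1-2(w=7) 2-5(w=10)

step 1: add edge 0-2 (w=5); MST = {0-2(w=5)}
step 2: add edge 1-2 (w=7); MST = {0-2(w=5) 1-2(w=7)}
step 3: add edge 2-5 (w=10); MST = {0-2(w=5) 1-2(w=7) 2-5(w=10)}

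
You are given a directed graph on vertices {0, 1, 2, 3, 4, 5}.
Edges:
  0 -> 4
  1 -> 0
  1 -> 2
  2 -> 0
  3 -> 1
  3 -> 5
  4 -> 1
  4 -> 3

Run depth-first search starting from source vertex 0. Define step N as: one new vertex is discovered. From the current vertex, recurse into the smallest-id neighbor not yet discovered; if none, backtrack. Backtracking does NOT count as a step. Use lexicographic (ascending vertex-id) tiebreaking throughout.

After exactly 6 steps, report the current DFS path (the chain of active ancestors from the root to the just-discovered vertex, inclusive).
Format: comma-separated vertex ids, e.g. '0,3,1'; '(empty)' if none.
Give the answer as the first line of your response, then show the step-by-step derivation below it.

0,4,3,5

step 1: discover 0; path=0; order=0
step 2: discover 4; path=0>4; order=0,4
step 3: discover 1; path=0>4>1; order=0,4,1
step 4: discover 2; path=0>4>1>2; order=0,4,1,2
step 5: discover 3; path=0>4>3; order=0,4,1,2,3
step 6: discover 5; path=0>4>3>5; order=0,4,1,2,3,5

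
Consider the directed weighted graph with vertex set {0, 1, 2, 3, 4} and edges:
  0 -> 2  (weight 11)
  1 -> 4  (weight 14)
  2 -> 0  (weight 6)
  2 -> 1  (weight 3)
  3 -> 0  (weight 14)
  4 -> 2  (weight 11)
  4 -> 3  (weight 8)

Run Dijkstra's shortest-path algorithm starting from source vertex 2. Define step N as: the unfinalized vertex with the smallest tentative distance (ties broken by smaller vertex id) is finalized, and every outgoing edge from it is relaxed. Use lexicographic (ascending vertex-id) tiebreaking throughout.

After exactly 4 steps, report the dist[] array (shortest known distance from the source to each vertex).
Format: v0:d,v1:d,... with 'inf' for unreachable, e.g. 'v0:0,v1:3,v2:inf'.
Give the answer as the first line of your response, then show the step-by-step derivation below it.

v0:6,v1:3,v2:0,v3:25,v4:17

step 1: dist = v0:6,v1:3,v2:0,v3:inf,v4:inf
step 2: dist = v0:6,v1:3,v2:0,v3:inf,v4:17
step 3: dist = v0:6,v1:3,v2:0,v3:inf,v4:17
step 4: dist = v0:6,v1:3,v2:0,v3:25,v4:17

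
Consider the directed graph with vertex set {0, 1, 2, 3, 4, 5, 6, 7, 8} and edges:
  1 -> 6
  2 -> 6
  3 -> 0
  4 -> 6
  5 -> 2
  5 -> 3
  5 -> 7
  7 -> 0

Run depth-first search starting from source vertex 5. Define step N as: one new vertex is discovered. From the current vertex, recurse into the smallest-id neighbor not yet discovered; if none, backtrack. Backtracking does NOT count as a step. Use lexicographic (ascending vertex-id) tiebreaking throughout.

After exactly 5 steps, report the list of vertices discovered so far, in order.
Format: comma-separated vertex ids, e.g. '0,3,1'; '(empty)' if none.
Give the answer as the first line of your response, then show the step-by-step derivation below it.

5,2,6,3,0

step 1: discover 5; path=5; order=5
step 2: discover 2; path=5>2; order=5,2
step 3: discover 6; path=5>2>6; order=5,2,6
step 4: discover 3; path=5>3; order=5,2,6,3
step 5: discover 0; path=5>3>0; order=5,2,6,3,0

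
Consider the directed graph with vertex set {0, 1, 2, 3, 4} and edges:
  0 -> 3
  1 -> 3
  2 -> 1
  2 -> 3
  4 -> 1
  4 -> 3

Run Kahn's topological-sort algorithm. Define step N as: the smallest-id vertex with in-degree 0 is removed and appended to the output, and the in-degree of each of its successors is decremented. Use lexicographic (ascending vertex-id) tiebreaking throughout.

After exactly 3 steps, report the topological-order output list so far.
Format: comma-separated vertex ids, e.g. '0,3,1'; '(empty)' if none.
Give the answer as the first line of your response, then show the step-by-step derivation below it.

0,2,4

step 1: output 0; order=[0]; indeg=(0,2,0,3,0)
step 2: output 2; order=[0,2]; indeg=(0,1,0,2,0)
step 3: output 4; order=[0,2,4]; indeg=(0,0,0,1,0)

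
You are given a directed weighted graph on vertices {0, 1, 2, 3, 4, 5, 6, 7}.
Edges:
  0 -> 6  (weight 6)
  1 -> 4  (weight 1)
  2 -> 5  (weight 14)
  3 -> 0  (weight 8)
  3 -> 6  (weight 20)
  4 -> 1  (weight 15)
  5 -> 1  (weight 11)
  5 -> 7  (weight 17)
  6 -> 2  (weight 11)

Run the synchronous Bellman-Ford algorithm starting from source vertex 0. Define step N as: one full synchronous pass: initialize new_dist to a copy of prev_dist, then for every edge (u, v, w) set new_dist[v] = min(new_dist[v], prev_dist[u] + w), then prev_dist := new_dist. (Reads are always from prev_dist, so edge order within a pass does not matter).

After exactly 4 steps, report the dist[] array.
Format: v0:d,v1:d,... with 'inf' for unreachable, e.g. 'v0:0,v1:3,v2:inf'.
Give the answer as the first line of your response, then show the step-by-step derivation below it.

v0:0,v1:42,v2:17,v3:inf,v4:inf,v5:31,v6:6,v7:48

step 1: dist = v0:0,v1:inf,v2:inf,v3:inf,v4:inf,v5:inf,v6:6,v7:inf
step 2: dist = v0:0,v1:inf,v2:17,v3:inf,v4:inf,v5:inf,v6:6,v7:inf
step 3: dist = v0:0,v1:inf,v2:17,v3:inf,v4:inf,v5:31,v6:6,v7:inf
step 4: dist = v0:0,v1:42,v2:17,v3:inf,v4:inf,v5:31,v6:6,v7:48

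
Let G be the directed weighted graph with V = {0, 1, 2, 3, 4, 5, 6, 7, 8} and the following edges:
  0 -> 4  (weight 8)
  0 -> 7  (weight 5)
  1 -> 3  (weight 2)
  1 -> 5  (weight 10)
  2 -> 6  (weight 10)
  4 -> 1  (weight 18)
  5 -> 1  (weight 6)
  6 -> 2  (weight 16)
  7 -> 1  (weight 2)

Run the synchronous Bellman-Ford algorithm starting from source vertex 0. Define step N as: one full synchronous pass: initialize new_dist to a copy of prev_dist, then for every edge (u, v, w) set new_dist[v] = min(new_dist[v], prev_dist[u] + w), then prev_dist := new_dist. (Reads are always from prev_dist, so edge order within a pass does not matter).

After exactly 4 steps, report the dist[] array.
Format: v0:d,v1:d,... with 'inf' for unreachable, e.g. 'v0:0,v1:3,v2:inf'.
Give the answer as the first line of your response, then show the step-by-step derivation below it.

v0:0,v1:7,v2:inf,v3:9,v4:8,v5:17,v6:inf,v7:5,v8:inf

step 1: dist = v0:0,v1:inf,v2:inf,v3:inf,v4:8,v5:inf,v6:inf,v7:5,v8:inf
step 2: dist = v0:0,v1:7,v2:inf,v3:inf,v4:8,v5:inf,v6:inf,v7:5,v8:inf
step 3: dist = v0:0,v1:7,v2:inf,v3:9,v4:8,v5:17,v6:inf,v7:5,v8:inf
step 4: dist = v0:0,v1:7,v2:inf,v3:9,v4:8,v5:17,v6:inf,v7:5,v8:inf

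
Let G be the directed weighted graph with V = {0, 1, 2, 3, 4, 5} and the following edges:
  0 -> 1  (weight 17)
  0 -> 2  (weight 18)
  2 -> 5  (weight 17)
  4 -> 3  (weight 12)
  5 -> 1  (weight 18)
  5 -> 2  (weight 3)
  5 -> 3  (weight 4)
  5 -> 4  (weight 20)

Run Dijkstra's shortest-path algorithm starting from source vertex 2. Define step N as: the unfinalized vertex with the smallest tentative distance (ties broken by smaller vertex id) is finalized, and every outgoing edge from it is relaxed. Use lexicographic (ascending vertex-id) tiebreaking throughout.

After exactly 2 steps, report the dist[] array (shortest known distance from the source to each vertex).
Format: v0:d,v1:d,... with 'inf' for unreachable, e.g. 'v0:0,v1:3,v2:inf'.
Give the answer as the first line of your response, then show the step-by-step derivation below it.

v0:inf,v1:35,v2:0,v3:21,v4:37,v5:17

step 1: dist = v0:inf,v1:inf,v2:0,v3:inf,v4:inf,v5:17
step 2: dist = v0:inf,v1:35,v2:0,v3:21,v4:37,v5:17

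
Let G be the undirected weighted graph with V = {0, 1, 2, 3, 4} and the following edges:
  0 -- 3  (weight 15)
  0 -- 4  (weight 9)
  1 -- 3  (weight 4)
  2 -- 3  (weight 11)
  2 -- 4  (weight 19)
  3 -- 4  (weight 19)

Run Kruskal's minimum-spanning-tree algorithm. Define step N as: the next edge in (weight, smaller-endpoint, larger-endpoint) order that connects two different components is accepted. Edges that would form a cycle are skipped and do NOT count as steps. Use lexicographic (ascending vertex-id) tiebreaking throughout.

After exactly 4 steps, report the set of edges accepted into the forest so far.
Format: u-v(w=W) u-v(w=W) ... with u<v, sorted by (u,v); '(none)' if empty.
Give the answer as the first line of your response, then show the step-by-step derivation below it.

0-3(w=15) 0-4(w=9) 1-3(w=4) 2-3(w=11)

step 1: add edge 1-3 (w=4); MST = {1-3(w=4)}
step 2: add edge 0-4 (w=9); MST = {0-4(w=9) 1-3(w=4)}
step 3: add edge 2-3 (w=11); MST = {0-4(w=9) 1-3(w=4) 2-3(w=11)}
step 4: add edge 0-3 (w=15); MST = {0-3(w=15) 0-4(w=9) 1-3(w=4) 2-3(w=11)}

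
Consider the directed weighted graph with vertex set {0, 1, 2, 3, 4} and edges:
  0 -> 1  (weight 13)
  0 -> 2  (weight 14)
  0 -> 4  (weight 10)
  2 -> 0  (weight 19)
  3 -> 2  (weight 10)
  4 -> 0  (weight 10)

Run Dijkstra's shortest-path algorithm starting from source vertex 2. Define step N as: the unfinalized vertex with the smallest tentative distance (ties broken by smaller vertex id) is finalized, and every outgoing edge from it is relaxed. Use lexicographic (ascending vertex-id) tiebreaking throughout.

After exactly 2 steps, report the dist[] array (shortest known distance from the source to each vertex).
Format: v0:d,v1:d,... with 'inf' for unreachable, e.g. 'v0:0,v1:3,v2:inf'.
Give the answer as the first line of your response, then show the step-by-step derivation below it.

v0:19,v1:32,v2:0,v3:inf,v4:29

step 1: dist = v0:19,v1:inf,v2:0,v3:inf,v4:inf
step 2: dist = v0:19,v1:32,v2:0,v3:inf,v4:29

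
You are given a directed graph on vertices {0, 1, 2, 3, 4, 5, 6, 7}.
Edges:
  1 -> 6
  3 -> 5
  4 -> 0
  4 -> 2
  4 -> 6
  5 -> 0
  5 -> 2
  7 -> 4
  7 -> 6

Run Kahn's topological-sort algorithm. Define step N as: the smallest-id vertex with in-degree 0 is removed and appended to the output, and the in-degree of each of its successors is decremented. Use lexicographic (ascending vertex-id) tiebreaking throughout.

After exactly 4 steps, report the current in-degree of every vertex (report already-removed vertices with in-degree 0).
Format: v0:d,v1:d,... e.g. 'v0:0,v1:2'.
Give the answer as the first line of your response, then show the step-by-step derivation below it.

v0:1,v1:0,v2:1,v3:0,v4:0,v5:0,v6:1,v7:0

step 1: output 1; order=[1]; indeg=(2,0,2,0,1,1,2,0)
step 2: output 3; order=[1,3]; indeg=(2,0,2,0,1,0,2,0)
step 3: output 5; order=[1,3,5]; indeg=(1,0,1,0,1,0,2,0)
step 4: output 7; order=[1,3,5,7]; indeg=(1,0,1,0,0,0,1,0)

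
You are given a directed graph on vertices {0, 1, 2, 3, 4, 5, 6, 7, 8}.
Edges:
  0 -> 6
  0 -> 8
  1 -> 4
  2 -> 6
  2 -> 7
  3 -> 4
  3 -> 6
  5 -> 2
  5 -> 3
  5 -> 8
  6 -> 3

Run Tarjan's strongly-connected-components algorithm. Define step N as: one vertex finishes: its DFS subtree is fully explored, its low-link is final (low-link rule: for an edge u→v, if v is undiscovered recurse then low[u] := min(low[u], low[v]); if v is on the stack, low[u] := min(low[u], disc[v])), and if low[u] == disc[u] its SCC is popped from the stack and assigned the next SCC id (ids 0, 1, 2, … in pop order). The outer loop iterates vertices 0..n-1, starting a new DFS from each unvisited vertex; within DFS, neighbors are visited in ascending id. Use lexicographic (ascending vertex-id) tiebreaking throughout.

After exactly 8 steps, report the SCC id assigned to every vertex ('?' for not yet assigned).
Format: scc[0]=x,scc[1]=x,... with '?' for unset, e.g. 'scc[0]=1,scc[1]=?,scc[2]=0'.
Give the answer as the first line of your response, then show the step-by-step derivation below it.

scc[0]=3,scc[1]=4,scc[2]=6,scc[3]=1,scc[4]=0,scc[5]=?,scc[6]=1,scc[7]=5,scc[8]=2

step 1: low=(low[0]=0,low[1]=?,low[2]=?,low[3]=2,low[4]=3,low[5]=?,low[6]=1,low[7]=?,low[8]=?); scc=(scc[0]=?,scc[1]=?,scc[2]=?,scc[3]=?,scc[4]=0,scc[5]=?,scc[6]=?,scc[7]=?,scc[8]=?)
step 2: low=(low[0]=0,low[1]=?,low[2]=?,low[3]=1,low[4]=3,low[5]=?,low[6]=1,low[7]=?,low[8]=?); scc=(scc[0]=?,scc[1]=?,scc[2]=?,scc[3]=?,scc[4]=0,scc[5]=?,scc[6]=?,scc[7]=?,scc[8]=?)
step 3: low=(low[0]=0,low[1]=?,low[2]=?,low[3]=1,low[4]=3,low[5]=?,low[6]=1,low[7]=?,low[8]=?); scc=(scc[0]=?,scc[1]=?,scc[2]=?,scc[3]=1,scc[4]=0,scc[5]=?,scc[6]=1,scc[7]=?,scc[8]=?)
step 4: low=(low[0]=0,low[1]=?,low[2]=?,low[3]=1,low[4]=3,low[5]=?,low[6]=1,low[7]=?,low[8]=4); scc=(scc[0]=?,scc[1]=?,scc[2]=?,scc[3]=1,scc[4]=0,scc[5]=?,scc[6]=1,scc[7]=?,scc[8]=2)
step 5: low=(low[0]=0,low[1]=?,low[2]=?,low[3]=1,low[4]=3,low[5]=?,low[6]=1,low[7]=?,low[8]=4); scc=(scc[0]=3,scc[1]=?,scc[2]=?,scc[3]=1,scc[4]=0,scc[5]=?,scc[6]=1,scc[7]=?,scc[8]=2)
step 6: low=(low[0]=0,low[1]=5,low[2]=?,low[3]=1,low[4]=3,low[5]=?,low[6]=1,low[7]=?,low[8]=4); scc=(scc[0]=3,scc[1]=4,scc[2]=?,scc[3]=1,scc[4]=0,scc[5]=?,scc[6]=1,scc[7]=?,scc[8]=2)
step 7: low=(low[0]=0,low[1]=5,low[2]=6,low[3]=1,low[4]=3,low[5]=?,low[6]=1,low[7]=7,low[8]=4); scc=(scc[0]=3,scc[1]=4,scc[2]=?,scc[3]=1,scc[4]=0,scc[5]=?,scc[6]=1,scc[7]=5,scc[8]=2)
step 8: low=(low[0]=0,low[1]=5,low[2]=6,low[3]=1,low[4]=3,low[5]=?,low[6]=1,low[7]=7,low[8]=4); scc=(scc[0]=3,scc[1]=4,scc[2]=6,scc[3]=1,scc[4]=0,scc[5]=?,scc[6]=1,scc[7]=5,scc[8]=2)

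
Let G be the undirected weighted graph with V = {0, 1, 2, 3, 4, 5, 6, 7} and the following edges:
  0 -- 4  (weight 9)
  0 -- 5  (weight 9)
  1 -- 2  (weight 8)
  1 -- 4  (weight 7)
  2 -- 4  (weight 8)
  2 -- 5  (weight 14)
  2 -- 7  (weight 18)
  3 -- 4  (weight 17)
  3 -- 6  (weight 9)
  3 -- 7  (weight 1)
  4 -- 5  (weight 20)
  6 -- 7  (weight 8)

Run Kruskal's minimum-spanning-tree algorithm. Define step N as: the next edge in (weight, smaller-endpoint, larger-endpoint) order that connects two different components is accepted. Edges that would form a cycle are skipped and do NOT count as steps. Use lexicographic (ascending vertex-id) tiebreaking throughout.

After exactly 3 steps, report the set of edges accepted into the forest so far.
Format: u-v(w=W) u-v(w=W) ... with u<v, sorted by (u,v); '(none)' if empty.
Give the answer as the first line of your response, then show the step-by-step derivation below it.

1-2(w=8) 1-4(w=7) 3-7(w=1)

step 1: add edge 3-7 (w=1); MST = {3-7(w=1)}
step 2: add edge 1-4 (w=7); MST = {1-4(w=7) 3-7(w=1)}
step 3: add edge 1-2 (w=8); MST = {1-2(w=8) 1-4(w=7) 3-7(w=1)}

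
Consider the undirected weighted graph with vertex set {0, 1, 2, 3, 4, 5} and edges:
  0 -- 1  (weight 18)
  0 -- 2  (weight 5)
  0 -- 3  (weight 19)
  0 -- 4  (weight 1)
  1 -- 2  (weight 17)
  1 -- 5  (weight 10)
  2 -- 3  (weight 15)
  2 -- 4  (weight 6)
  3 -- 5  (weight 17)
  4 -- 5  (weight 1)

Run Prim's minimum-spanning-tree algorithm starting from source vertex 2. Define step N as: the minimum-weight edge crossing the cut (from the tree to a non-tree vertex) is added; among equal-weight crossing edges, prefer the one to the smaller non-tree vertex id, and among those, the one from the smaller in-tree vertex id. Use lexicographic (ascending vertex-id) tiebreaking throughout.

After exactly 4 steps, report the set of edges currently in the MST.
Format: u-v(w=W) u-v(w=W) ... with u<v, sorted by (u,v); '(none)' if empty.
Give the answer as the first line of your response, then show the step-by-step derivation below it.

0-2(w=5) 0-4(w=1) 1-5(w=10) 4-5(w=1)

step 1: add edge 0-2 (w=5); MST = {0-2(w=5)}
step 2: add edge 0-4 (w=1); MST = {0-2(w=5) 0-4(w=1)}
step 3: add edge 4-5 (w=1); MST = {0-2(w=5) 0-4(w=1) 4-5(w=1)}
step 4: add edge 1-5 (w=10); MST = {0-2(w=5) 0-4(w=1) 1-5(w=10) 4-5(w=1)}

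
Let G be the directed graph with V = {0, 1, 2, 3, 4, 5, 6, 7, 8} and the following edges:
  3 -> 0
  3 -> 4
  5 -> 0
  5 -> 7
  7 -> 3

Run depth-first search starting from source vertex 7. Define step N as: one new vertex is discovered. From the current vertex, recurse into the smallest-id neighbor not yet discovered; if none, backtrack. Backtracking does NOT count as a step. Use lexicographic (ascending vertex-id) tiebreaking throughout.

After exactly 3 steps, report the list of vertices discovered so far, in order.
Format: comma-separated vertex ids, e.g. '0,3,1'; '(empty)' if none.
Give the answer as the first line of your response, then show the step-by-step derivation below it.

7,3,0

step 1: discover 7; path=7; order=7
step 2: discover 3; path=7>3; order=7,3
step 3: discover 0; path=7>3>0; order=7,3,0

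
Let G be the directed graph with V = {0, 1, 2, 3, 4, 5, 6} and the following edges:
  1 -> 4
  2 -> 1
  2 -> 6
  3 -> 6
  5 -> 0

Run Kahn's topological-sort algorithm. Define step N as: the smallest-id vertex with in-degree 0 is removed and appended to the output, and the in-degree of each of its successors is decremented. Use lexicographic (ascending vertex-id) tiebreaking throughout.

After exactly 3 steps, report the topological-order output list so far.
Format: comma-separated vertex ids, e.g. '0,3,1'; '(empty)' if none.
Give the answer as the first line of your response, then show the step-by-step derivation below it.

2,1,3

step 1: output 2; order=[2]; indeg=(1,0,0,0,1,0,1)
step 2: output 1; order=[2,1]; indeg=(1,0,0,0,0,0,1)
step 3: output 3; order=[2,1,3]; indeg=(1,0,0,0,0,0,0)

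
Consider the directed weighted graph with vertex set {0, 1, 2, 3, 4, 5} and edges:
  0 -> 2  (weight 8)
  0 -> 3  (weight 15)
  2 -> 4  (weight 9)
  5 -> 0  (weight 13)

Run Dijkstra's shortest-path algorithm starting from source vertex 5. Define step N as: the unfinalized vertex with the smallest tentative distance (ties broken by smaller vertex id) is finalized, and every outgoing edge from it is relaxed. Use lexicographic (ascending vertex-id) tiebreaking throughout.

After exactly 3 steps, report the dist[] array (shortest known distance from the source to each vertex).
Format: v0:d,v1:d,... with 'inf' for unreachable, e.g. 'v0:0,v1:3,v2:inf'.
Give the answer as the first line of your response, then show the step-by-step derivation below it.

v0:13,v1:inf,v2:21,v3:28,v4:30,v5:0

step 1: dist = v0:13,v1:inf,v2:inf,v3:inf,v4:inf,v5:0
step 2: dist = v0:13,v1:inf,v2:21,v3:28,v4:inf,v5:0
step 3: dist = v0:13,v1:inf,v2:21,v3:28,v4:30,v5:0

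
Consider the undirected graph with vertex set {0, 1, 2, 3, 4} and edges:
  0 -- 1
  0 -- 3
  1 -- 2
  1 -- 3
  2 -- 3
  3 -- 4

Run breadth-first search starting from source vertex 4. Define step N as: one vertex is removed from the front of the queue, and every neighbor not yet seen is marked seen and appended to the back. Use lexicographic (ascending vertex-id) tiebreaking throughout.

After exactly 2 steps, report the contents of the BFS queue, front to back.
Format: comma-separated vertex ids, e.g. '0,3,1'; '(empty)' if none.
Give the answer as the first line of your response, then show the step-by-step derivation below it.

0,1,2

step 1: dequeue 4; queue=[3]; order=4
step 2: dequeue 3; queue=[0,1,2]; order=4,3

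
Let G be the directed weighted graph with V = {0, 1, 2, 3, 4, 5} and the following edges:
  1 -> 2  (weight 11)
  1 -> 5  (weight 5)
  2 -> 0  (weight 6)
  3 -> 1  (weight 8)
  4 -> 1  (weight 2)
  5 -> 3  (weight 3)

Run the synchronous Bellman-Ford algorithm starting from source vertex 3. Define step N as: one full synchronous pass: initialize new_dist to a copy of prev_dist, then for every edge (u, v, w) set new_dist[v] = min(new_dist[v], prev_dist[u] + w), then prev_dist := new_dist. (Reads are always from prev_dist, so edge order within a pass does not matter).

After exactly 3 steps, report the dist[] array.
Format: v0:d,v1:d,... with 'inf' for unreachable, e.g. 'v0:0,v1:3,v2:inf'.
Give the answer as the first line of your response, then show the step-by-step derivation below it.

v0:25,v1:8,v2:19,v3:0,v4:inf,v5:13

step 1: dist = v0:inf,v1:8,v2:inf,v3:0,v4:inf,v5:inf
step 2: dist = v0:inf,v1:8,v2:19,v3:0,v4:inf,v5:13
step 3: dist = v0:25,v1:8,v2:19,v3:0,v4:inf,v5:13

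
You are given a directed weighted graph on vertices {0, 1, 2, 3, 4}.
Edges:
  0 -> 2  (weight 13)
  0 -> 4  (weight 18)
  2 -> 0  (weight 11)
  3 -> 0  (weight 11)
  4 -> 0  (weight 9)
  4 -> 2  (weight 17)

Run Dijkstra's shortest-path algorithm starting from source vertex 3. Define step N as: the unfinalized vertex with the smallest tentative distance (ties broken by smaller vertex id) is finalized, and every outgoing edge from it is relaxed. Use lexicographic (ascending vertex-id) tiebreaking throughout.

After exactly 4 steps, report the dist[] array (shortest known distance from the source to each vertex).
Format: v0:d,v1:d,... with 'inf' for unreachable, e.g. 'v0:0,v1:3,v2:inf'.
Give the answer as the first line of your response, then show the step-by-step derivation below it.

v0:11,v1:inf,v2:24,v3:0,v4:29

step 1: dist = v0:11,v1:inf,v2:inf,v3:0,v4:inf
step 2: dist = v0:11,v1:inf,v2:24,v3:0,v4:29
step 3: dist = v0:11,v1:inf,v2:24,v3:0,v4:29
step 4: dist = v0:11,v1:inf,v2:24,v3:0,v4:29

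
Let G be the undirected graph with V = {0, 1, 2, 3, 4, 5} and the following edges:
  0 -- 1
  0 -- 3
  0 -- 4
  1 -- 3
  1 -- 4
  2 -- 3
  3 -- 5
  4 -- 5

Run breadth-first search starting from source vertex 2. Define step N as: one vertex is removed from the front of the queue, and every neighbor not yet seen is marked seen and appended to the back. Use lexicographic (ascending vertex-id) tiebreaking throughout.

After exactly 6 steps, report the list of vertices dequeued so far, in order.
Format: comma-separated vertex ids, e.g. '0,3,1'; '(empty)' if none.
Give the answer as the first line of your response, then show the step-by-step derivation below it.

2,3,0,1,5,4

step 1: dequeue 2; queue=[3]; order=2
step 2: dequeue 3; queue=[0,1,5]; order=2,3
step 3: dequeue 0; queue=[1,5,4]; order=2,3,0
step 4: dequeue 1; queue=[5,4]; order=2,3,0,1
step 5: dequeue 5; queue=[4]; order=2,3,0,1,5
step 6: dequeue 4; queue=[(empty)]; order=2,3,0,1,5,4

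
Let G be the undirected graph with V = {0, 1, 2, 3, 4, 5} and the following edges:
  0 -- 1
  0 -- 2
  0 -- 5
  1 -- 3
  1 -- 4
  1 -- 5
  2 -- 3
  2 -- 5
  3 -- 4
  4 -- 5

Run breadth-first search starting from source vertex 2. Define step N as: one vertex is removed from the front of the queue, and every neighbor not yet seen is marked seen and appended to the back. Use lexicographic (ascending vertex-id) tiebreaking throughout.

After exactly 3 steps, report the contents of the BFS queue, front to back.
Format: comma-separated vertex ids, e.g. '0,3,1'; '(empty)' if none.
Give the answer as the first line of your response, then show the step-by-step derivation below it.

5,1,4

step 1: dequeue 2; queue=[0,3,5]; order=2
step 2: dequeue 0; queue=[3,5,1]; order=2,0
step 3: dequeue 3; queue=[5,1,4]; order=2,0,3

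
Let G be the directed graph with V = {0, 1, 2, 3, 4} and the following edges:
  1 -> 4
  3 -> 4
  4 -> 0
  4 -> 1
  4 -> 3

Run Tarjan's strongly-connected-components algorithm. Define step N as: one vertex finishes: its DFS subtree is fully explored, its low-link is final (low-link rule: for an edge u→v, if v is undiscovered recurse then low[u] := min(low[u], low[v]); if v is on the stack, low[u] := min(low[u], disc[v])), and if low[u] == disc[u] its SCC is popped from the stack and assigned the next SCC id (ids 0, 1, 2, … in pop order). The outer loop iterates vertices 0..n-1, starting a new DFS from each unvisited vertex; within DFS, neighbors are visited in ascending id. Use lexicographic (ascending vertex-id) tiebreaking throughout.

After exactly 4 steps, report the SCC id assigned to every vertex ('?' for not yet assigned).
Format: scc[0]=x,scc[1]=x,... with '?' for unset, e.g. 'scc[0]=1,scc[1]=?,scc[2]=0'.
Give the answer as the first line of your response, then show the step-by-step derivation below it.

scc[0]=0,scc[1]=1,scc[2]=?,scc[3]=1,scc[4]=1

step 1: low=(low[0]=0,low[1]=?,low[2]=?,low[3]=?,low[4]=?); scc=(scc[0]=0,scc[1]=?,scc[2]=?,scc[3]=?,scc[4]=?)
step 2: low=(low[0]=0,low[1]=1,low[2]=?,low[3]=2,low[4]=1); scc=(scc[0]=0,scc[1]=?,scc[2]=?,scc[3]=?,scc[4]=?)
step 3: low=(low[0]=0,low[1]=1,low[2]=?,low[3]=2,low[4]=1); scc=(scc[0]=0,scc[1]=?,scc[2]=?,scc[3]=?,scc[4]=?)
step 4: low=(low[0]=0,low[1]=1,low[2]=?,low[3]=2,low[4]=1); scc=(scc[0]=0,scc[1]=1,scc[2]=?,scc[3]=1,scc[4]=1)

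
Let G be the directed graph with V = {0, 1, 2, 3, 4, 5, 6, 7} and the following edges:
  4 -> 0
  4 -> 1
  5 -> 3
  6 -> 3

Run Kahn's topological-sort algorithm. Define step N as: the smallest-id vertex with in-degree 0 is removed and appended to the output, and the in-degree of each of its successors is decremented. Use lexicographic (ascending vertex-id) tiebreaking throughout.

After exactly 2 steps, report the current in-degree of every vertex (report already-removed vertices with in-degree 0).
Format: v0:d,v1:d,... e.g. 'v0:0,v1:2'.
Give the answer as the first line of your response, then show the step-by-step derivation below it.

v0:0,v1:0,v2:0,v3:2,v4:0,v5:0,v6:0,v7:0

step 1: output 2; order=[2]; indeg=(1,1,0,2,0,0,0,0)
step 2: output 4; order=[2,4]; indeg=(0,0,0,2,0,0,0,0)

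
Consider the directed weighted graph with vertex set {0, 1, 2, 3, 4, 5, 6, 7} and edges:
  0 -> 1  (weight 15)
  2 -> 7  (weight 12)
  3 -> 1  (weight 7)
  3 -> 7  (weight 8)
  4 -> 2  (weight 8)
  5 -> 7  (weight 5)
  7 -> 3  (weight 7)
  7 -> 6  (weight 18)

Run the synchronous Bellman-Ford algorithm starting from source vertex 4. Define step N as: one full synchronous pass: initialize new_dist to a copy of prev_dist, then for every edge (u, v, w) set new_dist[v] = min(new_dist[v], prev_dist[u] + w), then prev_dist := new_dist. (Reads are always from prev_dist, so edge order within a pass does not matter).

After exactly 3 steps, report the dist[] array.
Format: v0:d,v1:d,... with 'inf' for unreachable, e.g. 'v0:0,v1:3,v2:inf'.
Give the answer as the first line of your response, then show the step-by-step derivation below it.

v0:inf,v1:inf,v2:8,v3:27,v4:0,v5:inf,v6:38,v7:20

step 1: dist = v0:inf,v1:inf,v2:8,v3:inf,v4:0,v5:inf,v6:inf,v7:inf
step 2: dist = v0:inf,v1:inf,v2:8,v3:inf,v4:0,v5:inf,v6:inf,v7:20
step 3: dist = v0:inf,v1:inf,v2:8,v3:27,v4:0,v5:inf,v6:38,v7:20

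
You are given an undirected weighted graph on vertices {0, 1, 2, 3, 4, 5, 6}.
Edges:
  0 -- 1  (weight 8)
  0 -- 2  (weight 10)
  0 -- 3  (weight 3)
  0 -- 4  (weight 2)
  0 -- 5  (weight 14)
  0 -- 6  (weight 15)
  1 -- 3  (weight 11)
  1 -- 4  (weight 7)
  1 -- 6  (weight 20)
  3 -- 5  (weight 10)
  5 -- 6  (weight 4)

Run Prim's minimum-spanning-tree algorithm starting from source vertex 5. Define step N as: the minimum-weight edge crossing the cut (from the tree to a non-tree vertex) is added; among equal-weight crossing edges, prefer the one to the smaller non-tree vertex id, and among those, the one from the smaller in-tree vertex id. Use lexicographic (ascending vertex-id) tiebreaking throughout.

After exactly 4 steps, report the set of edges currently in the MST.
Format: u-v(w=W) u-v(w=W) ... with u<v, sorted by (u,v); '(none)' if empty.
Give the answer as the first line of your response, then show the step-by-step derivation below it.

0-3(w=3) 0-4(w=2) 3-5(w=10) 5-6(w=4)

step 1: add edge 5-6 (w=4); MST = {5-6(w=4)}
step 2: add edge 3-5 (w=10); MST = {3-5(w=10) 5-6(w=4)}
step 3: add edge 0-3 (w=3); MST = {0-3(w=3) 3-5(w=10) 5-6(w=4)}
step 4: add edge 0-4 (w=2); MST = {0-3(w=3) 0-4(w=2) 3-5(w=10) 5-6(w=4)}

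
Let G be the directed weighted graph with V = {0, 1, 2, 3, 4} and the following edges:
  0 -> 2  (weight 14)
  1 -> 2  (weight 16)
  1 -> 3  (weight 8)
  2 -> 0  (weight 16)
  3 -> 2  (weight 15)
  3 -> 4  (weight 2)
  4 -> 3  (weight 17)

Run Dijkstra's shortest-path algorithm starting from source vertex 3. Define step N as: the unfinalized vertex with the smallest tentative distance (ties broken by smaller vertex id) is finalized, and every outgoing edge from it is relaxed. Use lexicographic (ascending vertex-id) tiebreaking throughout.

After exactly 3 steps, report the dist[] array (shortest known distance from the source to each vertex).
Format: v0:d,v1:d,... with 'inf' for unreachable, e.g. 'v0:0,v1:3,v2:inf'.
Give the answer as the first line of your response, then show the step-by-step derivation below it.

v0:31,v1:inf,v2:15,v3:0,v4:2

step 1: dist = v0:inf,v1:inf,v2:15,v3:0,v4:2
step 2: dist = v0:inf,v1:inf,v2:15,v3:0,v4:2
step 3: dist = v0:31,v1:inf,v2:15,v3:0,v4:2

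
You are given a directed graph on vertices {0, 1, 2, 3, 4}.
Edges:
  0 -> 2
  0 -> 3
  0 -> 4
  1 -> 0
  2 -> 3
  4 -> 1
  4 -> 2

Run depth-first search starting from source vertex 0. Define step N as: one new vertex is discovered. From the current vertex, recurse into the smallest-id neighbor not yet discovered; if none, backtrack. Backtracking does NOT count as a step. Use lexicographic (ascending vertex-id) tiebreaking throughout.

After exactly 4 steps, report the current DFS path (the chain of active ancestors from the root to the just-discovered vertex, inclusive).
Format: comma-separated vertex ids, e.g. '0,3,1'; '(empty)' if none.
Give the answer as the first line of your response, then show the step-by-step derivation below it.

0,4

step 1: discover 0; path=0; order=0
step 2: discover 2; path=0>2; order=0,2
step 3: discover 3; path=0>2>3; order=0,2,3
step 4: discover 4; path=0>4; order=0,2,3,4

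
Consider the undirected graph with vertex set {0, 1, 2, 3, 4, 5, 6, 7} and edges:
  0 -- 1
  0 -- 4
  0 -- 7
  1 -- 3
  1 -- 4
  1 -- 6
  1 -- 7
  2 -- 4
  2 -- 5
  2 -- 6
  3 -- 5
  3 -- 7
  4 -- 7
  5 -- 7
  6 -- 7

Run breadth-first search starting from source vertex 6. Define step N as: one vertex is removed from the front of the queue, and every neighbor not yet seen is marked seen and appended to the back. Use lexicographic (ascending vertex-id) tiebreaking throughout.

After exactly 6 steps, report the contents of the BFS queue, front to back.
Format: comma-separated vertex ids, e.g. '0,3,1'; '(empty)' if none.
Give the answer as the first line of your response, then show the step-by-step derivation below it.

4,5

step 1: dequeue 6; queue=[1,2,7]; order=6
step 2: dequeue 1; queue=[2,7,0,3,4]; order=6,1
step 3: dequeue 2; queue=[7,0,3,4,5]; order=6,1,2
step 4: dequeue 7; queue=[0,3,4,5]; order=6,1,2,7
step 5: dequeue 0; queue=[3,4,5]; order=6,1,2,7,0
step 6: dequeue 3; queue=[4,5]; order=6,1,2,7,0,3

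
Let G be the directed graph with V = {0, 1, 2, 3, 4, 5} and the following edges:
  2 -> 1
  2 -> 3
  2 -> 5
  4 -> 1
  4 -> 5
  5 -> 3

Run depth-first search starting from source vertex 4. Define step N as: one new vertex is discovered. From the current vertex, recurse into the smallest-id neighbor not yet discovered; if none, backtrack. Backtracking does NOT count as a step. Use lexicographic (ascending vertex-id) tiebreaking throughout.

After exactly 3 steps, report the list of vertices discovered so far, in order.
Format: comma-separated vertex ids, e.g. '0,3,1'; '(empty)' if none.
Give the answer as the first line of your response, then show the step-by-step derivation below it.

4,1,5

step 1: discover 4; path=4; order=4
step 2: discover 1; path=4>1; order=4,1
step 3: discover 5; path=4>5; order=4,1,5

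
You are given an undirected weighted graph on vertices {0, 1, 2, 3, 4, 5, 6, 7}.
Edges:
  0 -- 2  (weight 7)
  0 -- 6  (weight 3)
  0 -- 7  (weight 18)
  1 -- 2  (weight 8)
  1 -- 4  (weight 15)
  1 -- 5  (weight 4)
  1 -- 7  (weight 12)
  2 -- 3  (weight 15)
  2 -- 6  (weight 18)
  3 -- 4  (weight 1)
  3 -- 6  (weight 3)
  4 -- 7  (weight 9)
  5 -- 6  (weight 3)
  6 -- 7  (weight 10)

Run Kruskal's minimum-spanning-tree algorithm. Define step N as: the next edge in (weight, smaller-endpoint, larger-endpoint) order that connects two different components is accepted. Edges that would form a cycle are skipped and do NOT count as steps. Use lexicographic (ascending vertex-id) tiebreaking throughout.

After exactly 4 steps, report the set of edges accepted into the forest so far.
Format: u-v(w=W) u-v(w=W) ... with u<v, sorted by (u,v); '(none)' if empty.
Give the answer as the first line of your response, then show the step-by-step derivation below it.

0-6(w=3) 3-4(w=1) 3-6(w=3) 5-6(w=3)

step 1: add edge 3-4 (w=1); MST = {3-4(w=1)}
step 2: add edge 0-6 (w=3); MST = {0-6(w=3) 3-4(w=1)}
step 3: add edge 3-6 (w=3); MST = {0-6(w=3) 3-4(w=1) 3-6(w=3)}
step 4: add edge 5-6 (w=3); MST = {0-6(w=3) 3-4(w=1) 3-6(w=3) 5-6(w=3)}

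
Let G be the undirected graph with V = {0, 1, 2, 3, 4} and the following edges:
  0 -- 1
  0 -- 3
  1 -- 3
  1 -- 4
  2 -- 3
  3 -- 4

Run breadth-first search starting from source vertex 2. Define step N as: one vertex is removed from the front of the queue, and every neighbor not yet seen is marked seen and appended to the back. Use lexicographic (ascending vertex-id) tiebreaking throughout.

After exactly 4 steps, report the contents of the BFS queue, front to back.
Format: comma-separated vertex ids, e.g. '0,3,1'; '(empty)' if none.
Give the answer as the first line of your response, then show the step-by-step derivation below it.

4

step 1: dequeue 2; queue=[3]; order=2
step 2: dequeue 3; queue=[0,1,4]; order=2,3
step 3: dequeue 0; queue=[1,4]; order=2,3,0
step 4: dequeue 1; queue=[4]; order=2,3,0,1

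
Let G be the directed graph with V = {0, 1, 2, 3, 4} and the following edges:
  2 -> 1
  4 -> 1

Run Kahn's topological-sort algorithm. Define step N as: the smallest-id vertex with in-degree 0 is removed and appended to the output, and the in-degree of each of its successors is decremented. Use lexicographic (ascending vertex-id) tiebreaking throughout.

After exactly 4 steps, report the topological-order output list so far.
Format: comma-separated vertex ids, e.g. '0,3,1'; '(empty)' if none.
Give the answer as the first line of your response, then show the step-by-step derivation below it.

0,2,3,4

step 1: output 0; order=[0]; indeg=(0,2,0,0,0)
step 2: output 2; order=[0,2]; indeg=(0,1,0,0,0)
step 3: output 3; order=[0,2,3]; indeg=(0,1,0,0,0)
step 4: output 4; order=[0,2,3,4]; indeg=(0,0,0,0,0)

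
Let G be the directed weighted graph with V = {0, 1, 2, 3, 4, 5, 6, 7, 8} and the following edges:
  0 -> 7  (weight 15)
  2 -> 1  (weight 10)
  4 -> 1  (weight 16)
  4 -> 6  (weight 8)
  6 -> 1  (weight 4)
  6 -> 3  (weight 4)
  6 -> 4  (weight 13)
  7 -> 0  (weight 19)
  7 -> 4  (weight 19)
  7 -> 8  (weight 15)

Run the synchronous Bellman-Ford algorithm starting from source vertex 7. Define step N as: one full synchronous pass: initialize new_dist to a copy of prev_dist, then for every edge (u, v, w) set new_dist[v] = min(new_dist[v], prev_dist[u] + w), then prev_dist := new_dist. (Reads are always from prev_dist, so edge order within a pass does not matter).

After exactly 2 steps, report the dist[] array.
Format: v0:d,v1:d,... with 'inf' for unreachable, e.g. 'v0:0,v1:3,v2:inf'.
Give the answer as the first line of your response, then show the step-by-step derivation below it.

v0:19,v1:35,v2:inf,v3:inf,v4:19,v5:inf,v6:27,v7:0,v8:15

step 1: dist = v0:19,v1:inf,v2:inf,v3:inf,v4:19,v5:inf,v6:inf,v7:0,v8:15
step 2: dist = v0:19,v1:35,v2:inf,v3:inf,v4:19,v5:inf,v6:27,v7:0,v8:15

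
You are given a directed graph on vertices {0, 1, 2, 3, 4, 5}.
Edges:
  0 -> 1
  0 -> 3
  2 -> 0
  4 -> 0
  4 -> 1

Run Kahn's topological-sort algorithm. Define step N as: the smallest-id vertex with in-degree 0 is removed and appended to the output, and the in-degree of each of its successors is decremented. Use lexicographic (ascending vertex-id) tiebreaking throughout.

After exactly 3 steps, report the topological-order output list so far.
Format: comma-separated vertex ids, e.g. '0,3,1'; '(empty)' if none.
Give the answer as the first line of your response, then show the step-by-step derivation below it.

2,4,0

step 1: output 2; order=[2]; indeg=(1,2,0,1,0,0)
step 2: output 4; order=[2,4]; indeg=(0,1,0,1,0,0)
step 3: output 0; order=[2,4,0]; indeg=(0,0,0,0,0,0)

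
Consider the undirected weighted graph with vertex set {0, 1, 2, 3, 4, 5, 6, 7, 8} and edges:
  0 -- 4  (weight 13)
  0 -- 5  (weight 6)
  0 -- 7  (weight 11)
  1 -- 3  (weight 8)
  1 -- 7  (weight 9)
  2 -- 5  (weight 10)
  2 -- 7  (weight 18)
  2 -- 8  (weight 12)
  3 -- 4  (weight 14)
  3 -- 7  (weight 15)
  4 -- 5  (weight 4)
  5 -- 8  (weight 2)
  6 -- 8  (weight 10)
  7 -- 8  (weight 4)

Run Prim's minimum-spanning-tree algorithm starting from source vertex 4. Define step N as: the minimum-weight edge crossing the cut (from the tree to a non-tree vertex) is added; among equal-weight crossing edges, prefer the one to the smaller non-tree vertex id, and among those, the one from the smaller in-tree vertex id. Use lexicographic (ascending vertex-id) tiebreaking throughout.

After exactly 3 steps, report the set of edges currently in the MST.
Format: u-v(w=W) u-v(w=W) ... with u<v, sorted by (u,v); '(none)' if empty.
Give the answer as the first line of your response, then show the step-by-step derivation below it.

4-5(w=4) 5-8(w=2) 7-8(w=4)

step 1: add edge 4-5 (w=4); MST = {4-5(w=4)}
step 2: add edge 5-8 (w=2); MST = {4-5(w=4) 5-8(w=2)}
step 3: add edge 7-8 (w=4); MST = {4-5(w=4) 5-8(w=2) 7-8(w=4)}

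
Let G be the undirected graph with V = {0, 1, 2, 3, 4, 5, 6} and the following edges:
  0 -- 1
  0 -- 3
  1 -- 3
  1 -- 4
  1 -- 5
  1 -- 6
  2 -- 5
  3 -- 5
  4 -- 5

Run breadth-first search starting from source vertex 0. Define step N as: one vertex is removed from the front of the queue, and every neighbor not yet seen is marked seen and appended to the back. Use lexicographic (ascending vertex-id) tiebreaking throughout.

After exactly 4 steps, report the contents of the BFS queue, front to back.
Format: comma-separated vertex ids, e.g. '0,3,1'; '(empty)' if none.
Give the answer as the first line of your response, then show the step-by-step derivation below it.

5,6

step 1: dequeue 0; queue=[1,3]; order=0
step 2: dequeue 1; queue=[3,4,5,6]; order=0,1
step 3: dequeue 3; queue=[4,5,6]; order=0,1,3
step 4: dequeue 4; queue=[5,6]; order=0,1,3,4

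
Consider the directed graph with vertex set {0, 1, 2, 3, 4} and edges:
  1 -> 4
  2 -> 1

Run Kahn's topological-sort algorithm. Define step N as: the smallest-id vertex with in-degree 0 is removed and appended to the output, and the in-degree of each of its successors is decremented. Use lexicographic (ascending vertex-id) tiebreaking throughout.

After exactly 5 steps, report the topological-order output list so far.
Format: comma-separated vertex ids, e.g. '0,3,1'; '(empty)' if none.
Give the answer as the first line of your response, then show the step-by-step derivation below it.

0,2,1,3,4

step 1: output 0; order=[0]; indeg=(0,1,0,0,1)
step 2: output 2; order=[0,2]; indeg=(0,0,0,0,1)
step 3: output 1; order=[0,2,1]; indeg=(0,0,0,0,0)
step 4: output 3; order=[0,2,1,3]; indeg=(0,0,0,0,0)
step 5: output 4; order=[0,2,1,3,4]; indeg=(0,0,0,0,0)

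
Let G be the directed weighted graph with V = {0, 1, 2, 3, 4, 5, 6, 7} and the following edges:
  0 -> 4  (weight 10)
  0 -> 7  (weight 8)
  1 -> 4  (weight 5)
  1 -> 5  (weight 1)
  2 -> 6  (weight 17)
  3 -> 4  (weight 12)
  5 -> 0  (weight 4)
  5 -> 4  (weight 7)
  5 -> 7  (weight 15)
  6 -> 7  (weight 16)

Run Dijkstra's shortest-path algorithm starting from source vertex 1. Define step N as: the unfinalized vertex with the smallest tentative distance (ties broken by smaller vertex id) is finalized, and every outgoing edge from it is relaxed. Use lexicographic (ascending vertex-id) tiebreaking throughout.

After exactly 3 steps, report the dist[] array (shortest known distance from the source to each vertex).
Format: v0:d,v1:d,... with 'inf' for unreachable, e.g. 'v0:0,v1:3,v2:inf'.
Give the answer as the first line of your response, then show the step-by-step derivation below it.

v0:5,v1:0,v2:inf,v3:inf,v4:5,v5:1,v6:inf,v7:13

step 1: dist = v0:inf,v1:0,v2:inf,v3:inf,v4:5,v5:1,v6:inf,v7:inf
step 2: dist = v0:5,v1:0,v2:inf,v3:inf,v4:5,v5:1,v6:inf,v7:16
step 3: dist = v0:5,v1:0,v2:inf,v3:inf,v4:5,v5:1,v6:inf,v7:13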